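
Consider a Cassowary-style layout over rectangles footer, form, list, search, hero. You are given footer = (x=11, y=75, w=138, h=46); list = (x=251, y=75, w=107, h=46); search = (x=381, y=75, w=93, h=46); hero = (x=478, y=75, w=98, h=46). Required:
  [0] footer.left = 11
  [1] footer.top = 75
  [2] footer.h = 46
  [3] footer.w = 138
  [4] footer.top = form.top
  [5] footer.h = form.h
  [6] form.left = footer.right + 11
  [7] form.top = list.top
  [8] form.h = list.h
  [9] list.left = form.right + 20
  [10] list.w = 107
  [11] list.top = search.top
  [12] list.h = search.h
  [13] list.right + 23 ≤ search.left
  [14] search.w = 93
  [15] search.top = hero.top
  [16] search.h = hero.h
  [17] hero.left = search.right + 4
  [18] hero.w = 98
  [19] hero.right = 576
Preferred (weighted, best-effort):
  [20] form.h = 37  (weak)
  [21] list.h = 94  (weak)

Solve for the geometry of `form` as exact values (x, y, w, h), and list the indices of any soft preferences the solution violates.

1. form.y = 75  [footer.top = form.top]
2. form.h = 46  [footer.h = form.h]
3. form.x = 160  [form.left = footer.right + 11]
4. form.w = 71  [list.left = form.right + 20]

form = (x=160, y=75, w=71, h=46)
violated soft preferences: 20, 21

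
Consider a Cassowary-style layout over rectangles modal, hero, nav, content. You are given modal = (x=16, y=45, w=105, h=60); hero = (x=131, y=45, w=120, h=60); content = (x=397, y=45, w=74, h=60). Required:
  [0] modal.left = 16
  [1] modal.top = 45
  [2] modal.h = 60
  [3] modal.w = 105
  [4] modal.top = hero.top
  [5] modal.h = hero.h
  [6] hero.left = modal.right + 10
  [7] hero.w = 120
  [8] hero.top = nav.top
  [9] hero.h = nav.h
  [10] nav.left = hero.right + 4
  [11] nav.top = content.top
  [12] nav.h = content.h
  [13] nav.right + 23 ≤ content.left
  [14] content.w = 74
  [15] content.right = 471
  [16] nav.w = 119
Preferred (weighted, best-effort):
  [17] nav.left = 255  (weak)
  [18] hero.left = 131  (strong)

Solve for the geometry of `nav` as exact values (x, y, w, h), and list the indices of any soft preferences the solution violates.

1. nav.y = 45  [hero.top = nav.top]
2. nav.h = 60  [hero.h = nav.h]
3. nav.x = 255  [nav.left = hero.right + 4]
4. nav.w = 119  [nav.w = 119]

nav = (x=255, y=45, w=119, h=60)
violated soft preferences: none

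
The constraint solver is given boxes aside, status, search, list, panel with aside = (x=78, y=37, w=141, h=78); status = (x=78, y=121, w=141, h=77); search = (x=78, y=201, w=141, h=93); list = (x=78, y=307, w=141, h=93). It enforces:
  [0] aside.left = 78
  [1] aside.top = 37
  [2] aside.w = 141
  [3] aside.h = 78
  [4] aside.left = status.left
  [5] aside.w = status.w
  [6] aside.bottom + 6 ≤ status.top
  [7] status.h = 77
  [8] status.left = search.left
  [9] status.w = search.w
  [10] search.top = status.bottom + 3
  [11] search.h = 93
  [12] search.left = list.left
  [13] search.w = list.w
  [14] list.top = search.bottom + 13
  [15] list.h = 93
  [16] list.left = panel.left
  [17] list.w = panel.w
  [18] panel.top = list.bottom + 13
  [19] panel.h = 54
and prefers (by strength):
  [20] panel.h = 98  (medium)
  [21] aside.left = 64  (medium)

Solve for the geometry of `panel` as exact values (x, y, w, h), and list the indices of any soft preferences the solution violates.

panel = (x=78, y=413, w=141, h=54)
violated soft preferences: 20, 21

1. panel.x = 78  [list.left = panel.left]
2. panel.w = 141  [list.w = panel.w]
3. panel.y = 413  [panel.top = list.bottom + 13]
4. panel.h = 54  [panel.h = 54]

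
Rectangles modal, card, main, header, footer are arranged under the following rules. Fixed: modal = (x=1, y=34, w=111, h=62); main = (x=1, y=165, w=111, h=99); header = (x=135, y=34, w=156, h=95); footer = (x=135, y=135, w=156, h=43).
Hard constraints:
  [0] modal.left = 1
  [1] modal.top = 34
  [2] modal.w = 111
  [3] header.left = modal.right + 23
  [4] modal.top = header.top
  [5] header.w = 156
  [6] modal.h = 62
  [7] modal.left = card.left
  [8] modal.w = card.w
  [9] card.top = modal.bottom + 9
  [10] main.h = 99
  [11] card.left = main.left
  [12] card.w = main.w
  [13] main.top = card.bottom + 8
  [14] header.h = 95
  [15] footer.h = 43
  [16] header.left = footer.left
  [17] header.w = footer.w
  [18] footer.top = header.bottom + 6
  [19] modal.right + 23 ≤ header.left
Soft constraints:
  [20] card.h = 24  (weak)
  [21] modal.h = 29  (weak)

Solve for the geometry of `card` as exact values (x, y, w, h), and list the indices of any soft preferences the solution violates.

1. card.x = 1  [modal.left = card.left]
2. card.w = 111  [modal.w = card.w]
3. card.y = 105  [card.top = modal.bottom + 9]
4. card.h = 52  [main.top = card.bottom + 8]

card = (x=1, y=105, w=111, h=52)
violated soft preferences: 20, 21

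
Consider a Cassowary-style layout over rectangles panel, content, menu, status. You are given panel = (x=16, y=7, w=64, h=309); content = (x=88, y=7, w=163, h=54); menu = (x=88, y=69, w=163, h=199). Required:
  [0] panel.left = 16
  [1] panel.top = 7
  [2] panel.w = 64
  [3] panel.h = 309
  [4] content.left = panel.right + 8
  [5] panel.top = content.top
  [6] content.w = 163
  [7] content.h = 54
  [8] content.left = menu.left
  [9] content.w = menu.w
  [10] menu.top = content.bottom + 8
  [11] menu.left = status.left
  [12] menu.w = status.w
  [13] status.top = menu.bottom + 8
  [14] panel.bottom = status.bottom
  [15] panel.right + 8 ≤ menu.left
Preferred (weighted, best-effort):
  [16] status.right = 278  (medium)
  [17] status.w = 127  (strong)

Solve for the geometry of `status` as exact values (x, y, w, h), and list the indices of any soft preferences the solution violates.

1. status.x = 88  [menu.left = status.left]
2. status.w = 163  [menu.w = status.w]
3. status.y = 276  [status.top = menu.bottom + 8]
4. status.h = 40  [panel.bottom = status.bottom]

status = (x=88, y=276, w=163, h=40)
violated soft preferences: 16, 17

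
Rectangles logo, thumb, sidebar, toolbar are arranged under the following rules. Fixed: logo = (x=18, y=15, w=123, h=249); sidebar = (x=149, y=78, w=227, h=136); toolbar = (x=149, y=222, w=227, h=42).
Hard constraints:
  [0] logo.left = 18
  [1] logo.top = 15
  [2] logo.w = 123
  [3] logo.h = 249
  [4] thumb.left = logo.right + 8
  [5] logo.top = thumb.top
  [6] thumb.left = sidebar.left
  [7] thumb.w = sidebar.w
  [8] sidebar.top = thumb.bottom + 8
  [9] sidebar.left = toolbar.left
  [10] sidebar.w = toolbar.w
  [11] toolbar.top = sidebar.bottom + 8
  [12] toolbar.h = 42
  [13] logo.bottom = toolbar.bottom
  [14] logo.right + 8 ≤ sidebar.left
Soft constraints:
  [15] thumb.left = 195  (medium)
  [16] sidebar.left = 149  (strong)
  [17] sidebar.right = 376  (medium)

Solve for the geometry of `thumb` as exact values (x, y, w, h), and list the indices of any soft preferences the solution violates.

1. thumb.x = 149  [thumb.left = logo.right + 8]
2. thumb.y = 15  [logo.top = thumb.top]
3. thumb.w = 227  [thumb.w = sidebar.w]
4. thumb.h = 55  [sidebar.top = thumb.bottom + 8]

thumb = (x=149, y=15, w=227, h=55)
violated soft preferences: 15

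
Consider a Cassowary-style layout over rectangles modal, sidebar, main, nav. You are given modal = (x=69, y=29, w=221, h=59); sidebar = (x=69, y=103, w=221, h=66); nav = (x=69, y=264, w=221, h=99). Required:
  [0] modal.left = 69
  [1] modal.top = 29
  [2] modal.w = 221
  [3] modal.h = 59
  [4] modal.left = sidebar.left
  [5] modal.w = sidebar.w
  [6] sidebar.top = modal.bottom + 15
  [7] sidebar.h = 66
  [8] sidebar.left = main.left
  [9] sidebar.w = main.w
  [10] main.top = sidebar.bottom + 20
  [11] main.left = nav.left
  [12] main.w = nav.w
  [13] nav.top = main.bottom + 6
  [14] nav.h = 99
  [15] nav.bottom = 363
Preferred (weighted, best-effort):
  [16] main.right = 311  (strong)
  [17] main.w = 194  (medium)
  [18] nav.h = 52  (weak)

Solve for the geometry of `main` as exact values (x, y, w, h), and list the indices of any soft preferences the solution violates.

1. main.x = 69  [sidebar.left = main.left]
2. main.w = 221  [sidebar.w = main.w]
3. main.y = 189  [main.top = sidebar.bottom + 20]
4. main.h = 69  [nav.top = main.bottom + 6]

main = (x=69, y=189, w=221, h=69)
violated soft preferences: 16, 17, 18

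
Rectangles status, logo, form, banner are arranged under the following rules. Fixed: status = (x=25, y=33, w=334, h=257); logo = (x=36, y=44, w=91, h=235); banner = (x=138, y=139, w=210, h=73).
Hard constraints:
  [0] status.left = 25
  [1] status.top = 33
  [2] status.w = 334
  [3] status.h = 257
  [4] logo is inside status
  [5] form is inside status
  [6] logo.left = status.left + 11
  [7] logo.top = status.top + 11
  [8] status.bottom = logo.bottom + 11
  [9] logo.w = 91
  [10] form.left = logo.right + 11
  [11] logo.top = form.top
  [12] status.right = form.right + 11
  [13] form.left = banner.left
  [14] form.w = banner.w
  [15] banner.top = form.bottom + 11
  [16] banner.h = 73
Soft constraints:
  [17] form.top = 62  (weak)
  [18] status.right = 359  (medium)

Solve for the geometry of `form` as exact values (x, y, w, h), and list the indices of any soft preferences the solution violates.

1. form.x = 138  [form.left = logo.right + 11]
2. form.y = 44  [logo.top = form.top]
3. form.w = 210  [status.right = form.right + 11]
4. form.h = 84  [banner.top = form.bottom + 11]

form = (x=138, y=44, w=210, h=84)
violated soft preferences: 17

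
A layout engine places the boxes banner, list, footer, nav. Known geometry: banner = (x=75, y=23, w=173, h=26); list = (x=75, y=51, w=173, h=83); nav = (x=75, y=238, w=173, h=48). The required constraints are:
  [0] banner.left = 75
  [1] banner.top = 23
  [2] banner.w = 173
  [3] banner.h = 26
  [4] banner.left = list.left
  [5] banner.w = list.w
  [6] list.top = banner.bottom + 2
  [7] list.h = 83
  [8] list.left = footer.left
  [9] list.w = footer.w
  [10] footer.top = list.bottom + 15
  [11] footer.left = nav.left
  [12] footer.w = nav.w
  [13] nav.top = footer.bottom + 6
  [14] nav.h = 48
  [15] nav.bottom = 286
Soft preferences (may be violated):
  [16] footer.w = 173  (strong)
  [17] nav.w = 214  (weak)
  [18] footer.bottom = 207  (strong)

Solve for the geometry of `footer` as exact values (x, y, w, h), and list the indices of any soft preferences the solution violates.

footer = (x=75, y=149, w=173, h=83)
violated soft preferences: 17, 18

1. footer.x = 75  [list.left = footer.left]
2. footer.w = 173  [list.w = footer.w]
3. footer.y = 149  [footer.top = list.bottom + 15]
4. footer.h = 83  [nav.top = footer.bottom + 6]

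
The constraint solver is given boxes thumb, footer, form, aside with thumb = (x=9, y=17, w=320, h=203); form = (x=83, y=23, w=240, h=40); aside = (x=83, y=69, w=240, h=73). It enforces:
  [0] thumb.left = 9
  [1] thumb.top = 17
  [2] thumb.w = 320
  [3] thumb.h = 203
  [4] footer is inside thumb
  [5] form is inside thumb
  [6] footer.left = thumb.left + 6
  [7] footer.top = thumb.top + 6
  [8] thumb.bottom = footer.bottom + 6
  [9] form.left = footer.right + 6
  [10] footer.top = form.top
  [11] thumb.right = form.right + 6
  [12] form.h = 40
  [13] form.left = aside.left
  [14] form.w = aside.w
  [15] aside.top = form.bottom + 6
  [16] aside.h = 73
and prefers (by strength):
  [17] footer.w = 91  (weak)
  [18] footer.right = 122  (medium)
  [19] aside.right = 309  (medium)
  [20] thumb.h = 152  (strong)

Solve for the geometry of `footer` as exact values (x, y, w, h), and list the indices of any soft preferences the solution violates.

footer = (x=15, y=23, w=62, h=191)
violated soft preferences: 17, 18, 19, 20

1. footer.x = 15  [footer.left = thumb.left + 6]
2. footer.y = 23  [footer.top = thumb.top + 6]
3. footer.h = 191  [thumb.bottom = footer.bottom + 6]
4. footer.w = 62  [form.left = footer.right + 6]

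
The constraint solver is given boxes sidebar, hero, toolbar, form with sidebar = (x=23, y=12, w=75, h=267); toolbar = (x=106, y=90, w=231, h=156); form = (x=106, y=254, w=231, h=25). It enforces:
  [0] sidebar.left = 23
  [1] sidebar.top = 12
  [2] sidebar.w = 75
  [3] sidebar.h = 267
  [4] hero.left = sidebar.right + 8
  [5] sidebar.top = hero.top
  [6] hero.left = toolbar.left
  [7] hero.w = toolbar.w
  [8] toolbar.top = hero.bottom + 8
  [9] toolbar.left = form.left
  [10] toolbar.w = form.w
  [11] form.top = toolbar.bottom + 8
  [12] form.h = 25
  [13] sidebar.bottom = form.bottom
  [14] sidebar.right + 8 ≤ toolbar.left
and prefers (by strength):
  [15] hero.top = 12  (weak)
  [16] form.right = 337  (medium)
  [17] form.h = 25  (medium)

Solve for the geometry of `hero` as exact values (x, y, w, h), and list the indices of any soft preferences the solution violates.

1. hero.x = 106  [hero.left = sidebar.right + 8]
2. hero.y = 12  [sidebar.top = hero.top]
3. hero.w = 231  [hero.w = toolbar.w]
4. hero.h = 70  [toolbar.top = hero.bottom + 8]

hero = (x=106, y=12, w=231, h=70)
violated soft preferences: none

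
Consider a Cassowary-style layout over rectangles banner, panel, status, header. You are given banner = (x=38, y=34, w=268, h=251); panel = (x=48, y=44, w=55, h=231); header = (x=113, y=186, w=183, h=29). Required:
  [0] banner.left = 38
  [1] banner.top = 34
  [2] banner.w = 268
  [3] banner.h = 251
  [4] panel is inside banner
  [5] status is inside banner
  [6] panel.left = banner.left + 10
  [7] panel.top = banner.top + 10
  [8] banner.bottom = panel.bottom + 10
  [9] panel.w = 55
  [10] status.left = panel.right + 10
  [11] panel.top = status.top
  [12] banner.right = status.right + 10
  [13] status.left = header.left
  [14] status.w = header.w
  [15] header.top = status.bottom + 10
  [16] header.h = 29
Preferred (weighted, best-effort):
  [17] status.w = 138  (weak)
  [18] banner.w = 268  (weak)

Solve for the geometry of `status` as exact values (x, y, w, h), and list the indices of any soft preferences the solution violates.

status = (x=113, y=44, w=183, h=132)
violated soft preferences: 17

1. status.x = 113  [status.left = panel.right + 10]
2. status.y = 44  [panel.top = status.top]
3. status.w = 183  [banner.right = status.right + 10]
4. status.h = 132  [header.top = status.bottom + 10]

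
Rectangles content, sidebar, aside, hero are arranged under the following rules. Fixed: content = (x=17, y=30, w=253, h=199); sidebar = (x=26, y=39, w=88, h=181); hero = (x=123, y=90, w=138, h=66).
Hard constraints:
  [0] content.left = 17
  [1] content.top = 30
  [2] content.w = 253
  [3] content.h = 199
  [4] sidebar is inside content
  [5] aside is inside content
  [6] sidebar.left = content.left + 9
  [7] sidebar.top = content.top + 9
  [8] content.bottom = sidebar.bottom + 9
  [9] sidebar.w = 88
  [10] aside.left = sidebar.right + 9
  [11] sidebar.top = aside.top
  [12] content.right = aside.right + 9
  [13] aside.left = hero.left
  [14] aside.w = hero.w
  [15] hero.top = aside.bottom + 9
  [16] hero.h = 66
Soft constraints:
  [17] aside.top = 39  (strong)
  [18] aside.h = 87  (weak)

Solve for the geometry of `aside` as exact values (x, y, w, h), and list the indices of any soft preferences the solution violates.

1. aside.x = 123  [aside.left = sidebar.right + 9]
2. aside.y = 39  [sidebar.top = aside.top]
3. aside.w = 138  [content.right = aside.right + 9]
4. aside.h = 42  [hero.top = aside.bottom + 9]

aside = (x=123, y=39, w=138, h=42)
violated soft preferences: 18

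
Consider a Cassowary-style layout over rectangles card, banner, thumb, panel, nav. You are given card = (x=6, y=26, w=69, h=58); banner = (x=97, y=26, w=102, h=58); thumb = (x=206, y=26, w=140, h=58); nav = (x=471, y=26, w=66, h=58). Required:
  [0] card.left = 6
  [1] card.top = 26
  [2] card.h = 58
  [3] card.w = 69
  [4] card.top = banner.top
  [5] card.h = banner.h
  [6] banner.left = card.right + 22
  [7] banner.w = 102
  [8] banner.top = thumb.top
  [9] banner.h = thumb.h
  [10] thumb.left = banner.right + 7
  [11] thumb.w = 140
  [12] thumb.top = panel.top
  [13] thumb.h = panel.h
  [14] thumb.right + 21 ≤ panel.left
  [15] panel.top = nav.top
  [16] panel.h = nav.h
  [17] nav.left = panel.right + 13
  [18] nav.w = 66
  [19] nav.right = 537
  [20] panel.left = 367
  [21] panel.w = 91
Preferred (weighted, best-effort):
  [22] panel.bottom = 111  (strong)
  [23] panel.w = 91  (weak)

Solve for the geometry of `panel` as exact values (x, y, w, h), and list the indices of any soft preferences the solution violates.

panel = (x=367, y=26, w=91, h=58)
violated soft preferences: 22

1. panel.y = 26  [thumb.top = panel.top]
2. panel.h = 58  [thumb.h = panel.h]
3. panel.x = 367  [panel.left = 367]
4. panel.w = 91  [panel.w = 91]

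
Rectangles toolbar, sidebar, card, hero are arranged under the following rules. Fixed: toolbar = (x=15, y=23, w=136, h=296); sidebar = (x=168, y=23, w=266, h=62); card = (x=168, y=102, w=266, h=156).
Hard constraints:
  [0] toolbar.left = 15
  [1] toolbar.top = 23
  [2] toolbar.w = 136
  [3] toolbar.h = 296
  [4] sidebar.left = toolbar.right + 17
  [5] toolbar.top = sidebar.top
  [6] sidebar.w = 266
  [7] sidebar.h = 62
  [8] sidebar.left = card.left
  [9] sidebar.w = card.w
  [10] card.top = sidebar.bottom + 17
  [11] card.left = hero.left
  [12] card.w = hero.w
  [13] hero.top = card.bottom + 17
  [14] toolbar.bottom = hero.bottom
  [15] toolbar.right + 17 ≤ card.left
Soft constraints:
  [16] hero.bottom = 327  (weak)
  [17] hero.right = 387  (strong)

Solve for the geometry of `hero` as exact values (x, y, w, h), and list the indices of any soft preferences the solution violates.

1. hero.x = 168  [card.left = hero.left]
2. hero.w = 266  [card.w = hero.w]
3. hero.y = 275  [hero.top = card.bottom + 17]
4. hero.h = 44  [toolbar.bottom = hero.bottom]

hero = (x=168, y=275, w=266, h=44)
violated soft preferences: 16, 17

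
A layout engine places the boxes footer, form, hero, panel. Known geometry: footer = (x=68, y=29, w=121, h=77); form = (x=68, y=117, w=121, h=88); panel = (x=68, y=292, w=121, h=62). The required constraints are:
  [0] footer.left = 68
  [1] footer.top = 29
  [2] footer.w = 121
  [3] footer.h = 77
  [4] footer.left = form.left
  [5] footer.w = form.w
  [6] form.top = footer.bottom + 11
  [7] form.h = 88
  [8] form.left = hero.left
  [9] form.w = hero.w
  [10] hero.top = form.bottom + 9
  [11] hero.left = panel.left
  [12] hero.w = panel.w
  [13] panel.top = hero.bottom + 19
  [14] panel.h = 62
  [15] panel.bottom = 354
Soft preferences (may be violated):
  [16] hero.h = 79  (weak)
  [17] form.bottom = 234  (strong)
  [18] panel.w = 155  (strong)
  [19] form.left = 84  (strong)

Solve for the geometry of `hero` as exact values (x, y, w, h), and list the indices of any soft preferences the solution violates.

1. hero.x = 68  [form.left = hero.left]
2. hero.w = 121  [form.w = hero.w]
3. hero.y = 214  [hero.top = form.bottom + 9]
4. hero.h = 59  [panel.top = hero.bottom + 19]

hero = (x=68, y=214, w=121, h=59)
violated soft preferences: 16, 17, 18, 19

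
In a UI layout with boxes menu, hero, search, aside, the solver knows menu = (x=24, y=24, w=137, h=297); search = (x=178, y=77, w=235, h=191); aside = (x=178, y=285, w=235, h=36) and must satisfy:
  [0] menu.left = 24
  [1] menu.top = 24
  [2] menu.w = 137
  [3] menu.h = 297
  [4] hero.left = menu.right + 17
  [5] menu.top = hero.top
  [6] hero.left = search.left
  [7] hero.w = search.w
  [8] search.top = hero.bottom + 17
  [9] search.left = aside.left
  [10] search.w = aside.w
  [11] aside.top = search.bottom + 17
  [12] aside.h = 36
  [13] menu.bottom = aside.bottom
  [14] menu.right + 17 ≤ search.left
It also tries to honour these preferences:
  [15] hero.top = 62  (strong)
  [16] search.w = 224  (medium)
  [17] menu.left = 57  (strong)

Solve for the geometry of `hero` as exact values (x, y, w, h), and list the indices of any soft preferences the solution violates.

1. hero.x = 178  [hero.left = menu.right + 17]
2. hero.y = 24  [menu.top = hero.top]
3. hero.w = 235  [hero.w = search.w]
4. hero.h = 36  [search.top = hero.bottom + 17]

hero = (x=178, y=24, w=235, h=36)
violated soft preferences: 15, 16, 17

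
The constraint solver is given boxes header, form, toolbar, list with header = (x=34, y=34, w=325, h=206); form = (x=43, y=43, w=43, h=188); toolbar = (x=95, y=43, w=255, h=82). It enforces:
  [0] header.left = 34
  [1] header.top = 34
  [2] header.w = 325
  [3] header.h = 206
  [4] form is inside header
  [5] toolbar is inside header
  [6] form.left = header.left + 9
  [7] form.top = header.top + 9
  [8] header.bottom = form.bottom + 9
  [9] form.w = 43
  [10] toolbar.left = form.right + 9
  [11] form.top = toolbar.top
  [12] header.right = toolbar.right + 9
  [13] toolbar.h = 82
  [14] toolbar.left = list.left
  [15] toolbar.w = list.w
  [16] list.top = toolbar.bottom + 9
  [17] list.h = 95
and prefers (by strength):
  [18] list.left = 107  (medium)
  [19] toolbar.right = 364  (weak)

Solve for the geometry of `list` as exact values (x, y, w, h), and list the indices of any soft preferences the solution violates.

1. list.x = 95  [toolbar.left = list.left]
2. list.w = 255  [toolbar.w = list.w]
3. list.y = 134  [list.top = toolbar.bottom + 9]
4. list.h = 95  [list.h = 95]

list = (x=95, y=134, w=255, h=95)
violated soft preferences: 18, 19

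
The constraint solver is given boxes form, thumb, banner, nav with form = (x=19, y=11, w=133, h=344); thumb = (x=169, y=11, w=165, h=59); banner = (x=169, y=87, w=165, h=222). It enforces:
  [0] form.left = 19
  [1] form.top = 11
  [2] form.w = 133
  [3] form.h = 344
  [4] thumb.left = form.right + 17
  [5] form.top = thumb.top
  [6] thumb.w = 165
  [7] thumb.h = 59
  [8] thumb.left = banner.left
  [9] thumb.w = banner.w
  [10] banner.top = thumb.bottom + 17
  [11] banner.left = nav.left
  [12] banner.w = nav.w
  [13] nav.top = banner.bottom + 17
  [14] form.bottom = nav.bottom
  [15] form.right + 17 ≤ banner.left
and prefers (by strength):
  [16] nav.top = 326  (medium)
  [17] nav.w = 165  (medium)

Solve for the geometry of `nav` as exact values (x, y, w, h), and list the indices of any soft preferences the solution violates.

nav = (x=169, y=326, w=165, h=29)
violated soft preferences: none

1. nav.x = 169  [banner.left = nav.left]
2. nav.w = 165  [banner.w = nav.w]
3. nav.y = 326  [nav.top = banner.bottom + 17]
4. nav.h = 29  [form.bottom = nav.bottom]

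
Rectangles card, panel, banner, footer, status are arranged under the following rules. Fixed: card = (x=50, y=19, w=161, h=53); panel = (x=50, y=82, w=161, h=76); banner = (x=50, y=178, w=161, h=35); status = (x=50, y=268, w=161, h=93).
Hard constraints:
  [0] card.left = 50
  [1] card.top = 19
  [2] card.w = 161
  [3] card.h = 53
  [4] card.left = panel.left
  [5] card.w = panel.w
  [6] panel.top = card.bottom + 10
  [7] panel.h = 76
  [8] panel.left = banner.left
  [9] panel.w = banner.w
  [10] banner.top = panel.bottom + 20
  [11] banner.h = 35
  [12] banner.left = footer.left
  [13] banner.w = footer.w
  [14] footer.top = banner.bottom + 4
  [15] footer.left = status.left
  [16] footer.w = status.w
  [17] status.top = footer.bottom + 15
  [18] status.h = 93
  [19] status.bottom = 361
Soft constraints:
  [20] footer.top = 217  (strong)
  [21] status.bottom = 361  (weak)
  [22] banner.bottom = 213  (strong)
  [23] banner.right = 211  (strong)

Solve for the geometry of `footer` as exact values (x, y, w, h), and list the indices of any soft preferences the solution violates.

1. footer.x = 50  [banner.left = footer.left]
2. footer.w = 161  [banner.w = footer.w]
3. footer.y = 217  [footer.top = banner.bottom + 4]
4. footer.h = 36  [status.top = footer.bottom + 15]

footer = (x=50, y=217, w=161, h=36)
violated soft preferences: none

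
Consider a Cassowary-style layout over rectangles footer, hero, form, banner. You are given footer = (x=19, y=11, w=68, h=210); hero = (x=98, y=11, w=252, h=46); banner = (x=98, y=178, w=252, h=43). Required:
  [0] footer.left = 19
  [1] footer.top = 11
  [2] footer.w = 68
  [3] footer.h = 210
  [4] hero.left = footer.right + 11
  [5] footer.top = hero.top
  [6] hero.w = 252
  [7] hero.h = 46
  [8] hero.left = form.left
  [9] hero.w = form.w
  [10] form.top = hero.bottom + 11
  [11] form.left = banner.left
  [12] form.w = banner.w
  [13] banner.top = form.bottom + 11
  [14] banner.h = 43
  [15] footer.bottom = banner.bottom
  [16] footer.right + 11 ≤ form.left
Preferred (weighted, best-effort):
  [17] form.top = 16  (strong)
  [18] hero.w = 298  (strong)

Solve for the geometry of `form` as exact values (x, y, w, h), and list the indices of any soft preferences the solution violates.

1. form.x = 98  [hero.left = form.left]
2. form.w = 252  [hero.w = form.w]
3. form.y = 68  [form.top = hero.bottom + 11]
4. form.h = 99  [banner.top = form.bottom + 11]

form = (x=98, y=68, w=252, h=99)
violated soft preferences: 17, 18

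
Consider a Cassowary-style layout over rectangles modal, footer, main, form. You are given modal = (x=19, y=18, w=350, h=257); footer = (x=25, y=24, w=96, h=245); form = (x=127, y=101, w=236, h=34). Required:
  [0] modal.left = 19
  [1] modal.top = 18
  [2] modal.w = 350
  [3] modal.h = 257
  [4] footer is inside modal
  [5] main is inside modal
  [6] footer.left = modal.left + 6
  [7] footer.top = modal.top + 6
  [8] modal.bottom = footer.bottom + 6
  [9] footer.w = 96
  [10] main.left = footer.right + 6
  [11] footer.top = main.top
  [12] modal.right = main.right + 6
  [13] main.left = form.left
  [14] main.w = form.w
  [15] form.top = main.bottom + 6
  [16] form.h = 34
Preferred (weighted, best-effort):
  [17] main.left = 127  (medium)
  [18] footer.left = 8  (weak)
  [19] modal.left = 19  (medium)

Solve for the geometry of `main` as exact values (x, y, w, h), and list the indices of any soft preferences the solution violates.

main = (x=127, y=24, w=236, h=71)
violated soft preferences: 18

1. main.x = 127  [main.left = footer.right + 6]
2. main.y = 24  [footer.top = main.top]
3. main.w = 236  [modal.right = main.right + 6]
4. main.h = 71  [form.top = main.bottom + 6]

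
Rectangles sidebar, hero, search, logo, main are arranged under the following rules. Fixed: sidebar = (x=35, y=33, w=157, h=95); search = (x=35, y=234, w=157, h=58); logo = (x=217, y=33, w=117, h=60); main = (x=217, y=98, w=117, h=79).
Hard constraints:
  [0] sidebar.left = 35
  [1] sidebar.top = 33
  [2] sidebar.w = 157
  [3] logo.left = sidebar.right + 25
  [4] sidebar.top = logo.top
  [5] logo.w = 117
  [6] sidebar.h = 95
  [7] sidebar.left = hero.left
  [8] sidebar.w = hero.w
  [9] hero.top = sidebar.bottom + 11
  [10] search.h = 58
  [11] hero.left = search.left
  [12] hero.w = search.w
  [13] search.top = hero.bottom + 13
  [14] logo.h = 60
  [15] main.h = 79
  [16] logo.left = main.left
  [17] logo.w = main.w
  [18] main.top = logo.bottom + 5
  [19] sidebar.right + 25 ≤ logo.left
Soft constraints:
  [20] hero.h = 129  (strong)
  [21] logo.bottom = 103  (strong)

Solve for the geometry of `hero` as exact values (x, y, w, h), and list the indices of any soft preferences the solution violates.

1. hero.x = 35  [sidebar.left = hero.left]
2. hero.w = 157  [sidebar.w = hero.w]
3. hero.y = 139  [hero.top = sidebar.bottom + 11]
4. hero.h = 82  [search.top = hero.bottom + 13]

hero = (x=35, y=139, w=157, h=82)
violated soft preferences: 20, 21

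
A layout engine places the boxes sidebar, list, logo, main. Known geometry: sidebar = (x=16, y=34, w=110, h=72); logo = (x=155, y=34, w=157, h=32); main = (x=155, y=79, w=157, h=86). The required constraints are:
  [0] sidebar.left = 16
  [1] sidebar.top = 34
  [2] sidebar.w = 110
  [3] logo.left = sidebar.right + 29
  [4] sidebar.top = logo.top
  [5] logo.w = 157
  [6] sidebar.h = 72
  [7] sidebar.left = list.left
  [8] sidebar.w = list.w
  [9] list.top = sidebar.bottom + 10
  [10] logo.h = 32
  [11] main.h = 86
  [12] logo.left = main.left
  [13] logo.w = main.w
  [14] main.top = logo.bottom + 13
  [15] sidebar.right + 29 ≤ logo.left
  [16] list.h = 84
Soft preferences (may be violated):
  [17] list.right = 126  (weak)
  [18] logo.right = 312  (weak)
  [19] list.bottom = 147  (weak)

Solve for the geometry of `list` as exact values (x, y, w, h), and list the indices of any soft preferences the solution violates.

1. list.x = 16  [sidebar.left = list.left]
2. list.w = 110  [sidebar.w = list.w]
3. list.y = 116  [list.top = sidebar.bottom + 10]
4. list.h = 84  [list.h = 84]

list = (x=16, y=116, w=110, h=84)
violated soft preferences: 19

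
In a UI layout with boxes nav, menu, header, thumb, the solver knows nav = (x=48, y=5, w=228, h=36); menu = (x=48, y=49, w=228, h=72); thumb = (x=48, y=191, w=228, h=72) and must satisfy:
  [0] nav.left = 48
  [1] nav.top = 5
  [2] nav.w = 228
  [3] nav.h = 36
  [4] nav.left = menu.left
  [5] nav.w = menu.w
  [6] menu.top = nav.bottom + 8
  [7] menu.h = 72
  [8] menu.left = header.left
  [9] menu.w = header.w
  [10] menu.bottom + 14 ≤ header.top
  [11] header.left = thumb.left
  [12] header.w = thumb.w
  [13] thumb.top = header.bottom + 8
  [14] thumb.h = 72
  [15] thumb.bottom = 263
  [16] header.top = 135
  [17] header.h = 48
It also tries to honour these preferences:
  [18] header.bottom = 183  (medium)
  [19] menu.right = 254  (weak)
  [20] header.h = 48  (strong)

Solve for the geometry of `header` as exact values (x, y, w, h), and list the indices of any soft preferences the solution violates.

1. header.x = 48  [menu.left = header.left]
2. header.w = 228  [menu.w = header.w]
3. header.y = 135  [header.top = 135]
4. header.h = 48  [header.h = 48]

header = (x=48, y=135, w=228, h=48)
violated soft preferences: 19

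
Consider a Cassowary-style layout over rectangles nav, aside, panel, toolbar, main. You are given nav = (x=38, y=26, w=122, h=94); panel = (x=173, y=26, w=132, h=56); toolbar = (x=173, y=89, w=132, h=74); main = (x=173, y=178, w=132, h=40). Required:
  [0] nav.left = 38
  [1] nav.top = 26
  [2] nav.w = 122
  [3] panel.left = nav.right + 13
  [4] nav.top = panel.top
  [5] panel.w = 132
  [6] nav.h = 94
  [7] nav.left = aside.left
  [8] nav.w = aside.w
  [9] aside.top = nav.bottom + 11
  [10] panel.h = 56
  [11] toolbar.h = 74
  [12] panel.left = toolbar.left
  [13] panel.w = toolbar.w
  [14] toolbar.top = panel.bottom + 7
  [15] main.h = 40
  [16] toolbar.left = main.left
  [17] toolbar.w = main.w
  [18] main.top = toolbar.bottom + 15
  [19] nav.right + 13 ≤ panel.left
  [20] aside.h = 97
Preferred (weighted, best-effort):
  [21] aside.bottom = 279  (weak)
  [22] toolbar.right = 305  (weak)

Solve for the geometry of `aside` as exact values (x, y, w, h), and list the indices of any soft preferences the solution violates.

aside = (x=38, y=131, w=122, h=97)
violated soft preferences: 21

1. aside.x = 38  [nav.left = aside.left]
2. aside.w = 122  [nav.w = aside.w]
3. aside.y = 131  [aside.top = nav.bottom + 11]
4. aside.h = 97  [aside.h = 97]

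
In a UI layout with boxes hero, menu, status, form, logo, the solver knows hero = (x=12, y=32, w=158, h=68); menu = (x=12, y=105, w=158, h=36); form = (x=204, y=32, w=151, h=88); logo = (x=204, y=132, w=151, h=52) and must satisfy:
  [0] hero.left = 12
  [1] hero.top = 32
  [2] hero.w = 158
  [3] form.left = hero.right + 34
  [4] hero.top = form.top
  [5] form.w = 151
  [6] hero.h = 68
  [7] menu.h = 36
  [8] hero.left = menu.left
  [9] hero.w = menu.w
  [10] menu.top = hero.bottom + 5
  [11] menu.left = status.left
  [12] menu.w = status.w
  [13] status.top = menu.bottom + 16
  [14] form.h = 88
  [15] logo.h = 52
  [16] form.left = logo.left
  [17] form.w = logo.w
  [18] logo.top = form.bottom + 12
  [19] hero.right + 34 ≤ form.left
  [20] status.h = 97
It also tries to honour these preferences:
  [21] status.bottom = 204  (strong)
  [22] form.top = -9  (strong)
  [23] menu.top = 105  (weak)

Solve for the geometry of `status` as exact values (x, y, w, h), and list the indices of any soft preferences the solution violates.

status = (x=12, y=157, w=158, h=97)
violated soft preferences: 21, 22

1. status.x = 12  [menu.left = status.left]
2. status.w = 158  [menu.w = status.w]
3. status.y = 157  [status.top = menu.bottom + 16]
4. status.h = 97  [status.h = 97]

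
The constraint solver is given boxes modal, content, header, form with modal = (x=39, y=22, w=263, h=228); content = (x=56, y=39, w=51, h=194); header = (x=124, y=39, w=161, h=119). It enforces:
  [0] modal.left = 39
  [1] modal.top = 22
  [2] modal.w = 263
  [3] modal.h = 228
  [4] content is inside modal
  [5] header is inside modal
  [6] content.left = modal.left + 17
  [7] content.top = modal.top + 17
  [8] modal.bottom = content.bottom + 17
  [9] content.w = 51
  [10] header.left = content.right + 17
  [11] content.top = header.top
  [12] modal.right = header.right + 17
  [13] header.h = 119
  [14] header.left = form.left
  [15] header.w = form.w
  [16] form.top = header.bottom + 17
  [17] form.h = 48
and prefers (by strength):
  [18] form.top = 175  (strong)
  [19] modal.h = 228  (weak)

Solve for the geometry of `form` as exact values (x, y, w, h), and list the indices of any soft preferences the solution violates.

form = (x=124, y=175, w=161, h=48)
violated soft preferences: none

1. form.x = 124  [header.left = form.left]
2. form.w = 161  [header.w = form.w]
3. form.y = 175  [form.top = header.bottom + 17]
4. form.h = 48  [form.h = 48]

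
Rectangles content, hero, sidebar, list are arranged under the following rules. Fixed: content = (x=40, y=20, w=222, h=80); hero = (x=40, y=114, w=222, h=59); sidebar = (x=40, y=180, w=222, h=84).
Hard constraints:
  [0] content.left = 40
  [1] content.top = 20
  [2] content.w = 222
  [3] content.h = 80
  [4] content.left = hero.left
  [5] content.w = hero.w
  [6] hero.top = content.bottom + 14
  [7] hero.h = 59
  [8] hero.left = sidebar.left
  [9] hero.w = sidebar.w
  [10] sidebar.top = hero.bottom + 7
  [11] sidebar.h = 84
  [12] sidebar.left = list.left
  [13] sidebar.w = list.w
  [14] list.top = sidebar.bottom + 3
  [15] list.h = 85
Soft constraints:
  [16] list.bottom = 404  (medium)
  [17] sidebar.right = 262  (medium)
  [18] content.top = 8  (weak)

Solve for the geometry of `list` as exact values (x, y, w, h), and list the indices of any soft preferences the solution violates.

list = (x=40, y=267, w=222, h=85)
violated soft preferences: 16, 18

1. list.x = 40  [sidebar.left = list.left]
2. list.w = 222  [sidebar.w = list.w]
3. list.y = 267  [list.top = sidebar.bottom + 3]
4. list.h = 85  [list.h = 85]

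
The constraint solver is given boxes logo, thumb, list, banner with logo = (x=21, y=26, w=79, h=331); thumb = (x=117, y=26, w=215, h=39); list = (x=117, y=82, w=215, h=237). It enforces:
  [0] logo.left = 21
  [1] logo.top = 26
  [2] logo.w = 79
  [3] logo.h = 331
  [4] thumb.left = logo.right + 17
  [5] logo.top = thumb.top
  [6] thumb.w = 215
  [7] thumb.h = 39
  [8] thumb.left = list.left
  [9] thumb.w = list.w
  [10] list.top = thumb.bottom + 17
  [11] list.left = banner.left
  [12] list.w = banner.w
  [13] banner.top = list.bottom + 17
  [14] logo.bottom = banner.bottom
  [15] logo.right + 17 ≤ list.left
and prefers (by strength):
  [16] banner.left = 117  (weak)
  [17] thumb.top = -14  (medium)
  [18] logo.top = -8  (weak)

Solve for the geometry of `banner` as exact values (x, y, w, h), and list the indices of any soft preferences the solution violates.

banner = (x=117, y=336, w=215, h=21)
violated soft preferences: 17, 18

1. banner.x = 117  [list.left = banner.left]
2. banner.w = 215  [list.w = banner.w]
3. banner.y = 336  [banner.top = list.bottom + 17]
4. banner.h = 21  [logo.bottom = banner.bottom]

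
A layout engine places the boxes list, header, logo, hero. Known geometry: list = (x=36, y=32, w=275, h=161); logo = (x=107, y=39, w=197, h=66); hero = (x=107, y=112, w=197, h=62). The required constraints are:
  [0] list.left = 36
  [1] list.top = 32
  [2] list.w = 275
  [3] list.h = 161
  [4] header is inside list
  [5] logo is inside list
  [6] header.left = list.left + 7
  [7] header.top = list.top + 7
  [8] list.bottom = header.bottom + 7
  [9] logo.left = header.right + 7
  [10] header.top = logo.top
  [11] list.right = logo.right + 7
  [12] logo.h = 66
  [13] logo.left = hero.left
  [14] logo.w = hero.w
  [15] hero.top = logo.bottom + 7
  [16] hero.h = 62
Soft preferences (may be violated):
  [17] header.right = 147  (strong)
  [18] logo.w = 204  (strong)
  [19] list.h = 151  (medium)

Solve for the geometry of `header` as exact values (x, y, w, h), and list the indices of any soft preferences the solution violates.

1. header.x = 43  [header.left = list.left + 7]
2. header.y = 39  [header.top = list.top + 7]
3. header.h = 147  [list.bottom = header.bottom + 7]
4. header.w = 57  [logo.left = header.right + 7]

header = (x=43, y=39, w=57, h=147)
violated soft preferences: 17, 18, 19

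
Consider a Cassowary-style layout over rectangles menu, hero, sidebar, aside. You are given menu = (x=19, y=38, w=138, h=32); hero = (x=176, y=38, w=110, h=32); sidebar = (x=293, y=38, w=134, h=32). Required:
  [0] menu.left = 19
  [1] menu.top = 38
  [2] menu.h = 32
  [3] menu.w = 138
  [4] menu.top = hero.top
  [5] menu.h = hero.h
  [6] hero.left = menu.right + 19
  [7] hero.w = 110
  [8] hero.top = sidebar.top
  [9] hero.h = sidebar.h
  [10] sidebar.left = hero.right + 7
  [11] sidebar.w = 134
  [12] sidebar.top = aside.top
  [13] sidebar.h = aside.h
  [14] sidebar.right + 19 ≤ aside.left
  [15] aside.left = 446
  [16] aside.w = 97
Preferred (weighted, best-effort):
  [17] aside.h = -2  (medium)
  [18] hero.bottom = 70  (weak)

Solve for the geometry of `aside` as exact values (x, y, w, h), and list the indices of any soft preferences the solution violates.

aside = (x=446, y=38, w=97, h=32)
violated soft preferences: 17

1. aside.y = 38  [sidebar.top = aside.top]
2. aside.h = 32  [sidebar.h = aside.h]
3. aside.x = 446  [aside.left = 446]
4. aside.w = 97  [aside.w = 97]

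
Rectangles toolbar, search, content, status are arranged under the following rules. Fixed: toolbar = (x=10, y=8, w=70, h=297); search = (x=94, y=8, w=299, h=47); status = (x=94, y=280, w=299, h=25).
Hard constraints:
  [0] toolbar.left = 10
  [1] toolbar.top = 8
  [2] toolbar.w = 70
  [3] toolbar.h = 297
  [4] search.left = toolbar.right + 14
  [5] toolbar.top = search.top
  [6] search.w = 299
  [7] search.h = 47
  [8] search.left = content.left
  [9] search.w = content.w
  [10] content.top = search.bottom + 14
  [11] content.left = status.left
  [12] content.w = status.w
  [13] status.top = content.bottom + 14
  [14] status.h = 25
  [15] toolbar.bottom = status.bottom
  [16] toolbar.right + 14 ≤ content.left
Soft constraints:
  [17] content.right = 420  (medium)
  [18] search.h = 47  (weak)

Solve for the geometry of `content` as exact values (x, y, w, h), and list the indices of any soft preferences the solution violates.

content = (x=94, y=69, w=299, h=197)
violated soft preferences: 17

1. content.x = 94  [search.left = content.left]
2. content.w = 299  [search.w = content.w]
3. content.y = 69  [content.top = search.bottom + 14]
4. content.h = 197  [status.top = content.bottom + 14]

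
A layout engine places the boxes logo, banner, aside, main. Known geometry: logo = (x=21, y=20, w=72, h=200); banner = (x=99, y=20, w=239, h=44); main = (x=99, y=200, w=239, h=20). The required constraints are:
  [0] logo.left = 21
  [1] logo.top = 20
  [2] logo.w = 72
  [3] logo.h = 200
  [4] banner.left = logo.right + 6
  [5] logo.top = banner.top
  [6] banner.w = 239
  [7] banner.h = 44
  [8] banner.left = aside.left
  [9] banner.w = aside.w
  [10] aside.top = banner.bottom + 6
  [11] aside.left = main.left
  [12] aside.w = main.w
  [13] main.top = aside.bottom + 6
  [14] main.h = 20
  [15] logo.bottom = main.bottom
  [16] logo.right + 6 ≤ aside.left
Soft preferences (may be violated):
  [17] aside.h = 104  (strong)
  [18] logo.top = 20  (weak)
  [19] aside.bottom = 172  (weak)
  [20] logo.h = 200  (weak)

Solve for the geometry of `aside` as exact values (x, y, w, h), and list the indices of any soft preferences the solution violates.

aside = (x=99, y=70, w=239, h=124)
violated soft preferences: 17, 19

1. aside.x = 99  [banner.left = aside.left]
2. aside.w = 239  [banner.w = aside.w]
3. aside.y = 70  [aside.top = banner.bottom + 6]
4. aside.h = 124  [main.top = aside.bottom + 6]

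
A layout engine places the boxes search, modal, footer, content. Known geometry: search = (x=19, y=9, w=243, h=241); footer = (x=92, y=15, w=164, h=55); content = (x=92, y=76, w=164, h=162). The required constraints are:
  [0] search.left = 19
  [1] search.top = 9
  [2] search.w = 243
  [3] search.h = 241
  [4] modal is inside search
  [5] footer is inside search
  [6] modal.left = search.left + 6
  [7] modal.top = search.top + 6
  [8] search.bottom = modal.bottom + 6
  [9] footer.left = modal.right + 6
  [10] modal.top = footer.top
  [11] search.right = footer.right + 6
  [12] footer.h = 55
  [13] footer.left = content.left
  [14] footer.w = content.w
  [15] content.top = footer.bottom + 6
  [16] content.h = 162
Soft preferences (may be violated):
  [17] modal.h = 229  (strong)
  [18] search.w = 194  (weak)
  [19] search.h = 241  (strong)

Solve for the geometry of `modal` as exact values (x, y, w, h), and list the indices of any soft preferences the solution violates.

1. modal.x = 25  [modal.left = search.left + 6]
2. modal.y = 15  [modal.top = search.top + 6]
3. modal.h = 229  [search.bottom = modal.bottom + 6]
4. modal.w = 61  [footer.left = modal.right + 6]

modal = (x=25, y=15, w=61, h=229)
violated soft preferences: 18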